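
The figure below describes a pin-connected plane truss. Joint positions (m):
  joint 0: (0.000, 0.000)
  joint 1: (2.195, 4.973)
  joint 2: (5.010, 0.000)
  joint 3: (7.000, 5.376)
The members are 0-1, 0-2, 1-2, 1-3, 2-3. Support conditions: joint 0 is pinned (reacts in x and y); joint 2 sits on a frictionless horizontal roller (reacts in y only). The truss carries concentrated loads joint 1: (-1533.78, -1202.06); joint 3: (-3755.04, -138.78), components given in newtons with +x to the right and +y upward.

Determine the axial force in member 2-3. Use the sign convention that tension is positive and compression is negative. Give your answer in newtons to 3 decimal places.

193.859

N=4 nodes, M=5 members, R=3 reactions → 2N=8, M+R=8
member 0 (0-1): L=5.4359, (cx,cy)=(0.4038,0.9148)
member 1 (0-2): L=5.0100, (cx,cy)=(1.0000,0.0000)
member 2 (1-2): L=5.7145, (cx,cy)=(0.4926,-0.8702)
member 3 (1-3): L=4.8219, (cx,cy)=(0.9965,0.0836)
member 4 (2-3): L=5.7325, (cx,cy)=(0.3471,0.9378)
solve A·x = −loads:
  F[0-1] = -6746.5838 N (compression)
  F[0-2] = -2564.5581 N (compression)
  F[1-2] = +5342.6669 N (tension)
  F[1-3] = -3835.7572 N (compression)
  F[2-3] = +193.8588 N (tension)
  Rx@0 = +5288.8200 N
  Ry@0 = +6172.0977 N
  Ry@2 = -4831.2577 N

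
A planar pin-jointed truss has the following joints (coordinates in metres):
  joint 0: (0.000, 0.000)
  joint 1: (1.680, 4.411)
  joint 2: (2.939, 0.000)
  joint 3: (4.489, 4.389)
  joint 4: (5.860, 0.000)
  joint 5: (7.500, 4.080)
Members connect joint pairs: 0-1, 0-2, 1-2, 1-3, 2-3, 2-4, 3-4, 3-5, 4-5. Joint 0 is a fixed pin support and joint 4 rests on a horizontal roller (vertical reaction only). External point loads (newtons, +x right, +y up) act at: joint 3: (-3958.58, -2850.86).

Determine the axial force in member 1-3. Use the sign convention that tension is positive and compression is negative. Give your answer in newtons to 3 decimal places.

N=6 nodes, M=9 members, R=3 reactions → 2N=12, M+R=12
member 0 (0-1): L=4.7201, (cx,cy)=(0.3559,0.9345)
member 1 (0-2): L=2.9390, (cx,cy)=(1.0000,0.0000)
member 2 (1-2): L=4.5872, (cx,cy)=(0.2745,-0.9616)
member 3 (1-3): L=2.8091, (cx,cy)=(1.0000,-0.0078)
member 4 (2-3): L=4.6547, (cx,cy)=(0.3330,0.9429)
member 5 (2-4): L=2.9210, (cx,cy)=(1.0000,0.0000)
member 6 (3-4): L=4.5981, (cx,cy)=(0.2982,-0.9545)
member 7 (3-5): L=3.0268, (cx,cy)=(0.9948,-0.1021)
member 8 (4-5): L=4.3973, (cx,cy)=(0.3730,0.9278)
solve A·x = −loads:
  F[0-1] = -3886.3667 N (compression)
  F[0-2] = -2575.3255 N (compression)
  F[1-2] = +3796.6607 N (tension)
  F[1-3] = -2425.3679 N (compression)
  F[2-3] = -3871.8392 N (compression)
  F[2-4] = -243.9644 N (compression)
  F[3-4] = +818.2234 N (tension)
  F[3-5] = +0.0000 N (tension)
  F[4-5] = -0.0000 N (compression)
  Rx@0 = +3958.5800 N
  Ry@0 = +3631.8663 N
  Ry@4 = -781.0063 N

-2425.368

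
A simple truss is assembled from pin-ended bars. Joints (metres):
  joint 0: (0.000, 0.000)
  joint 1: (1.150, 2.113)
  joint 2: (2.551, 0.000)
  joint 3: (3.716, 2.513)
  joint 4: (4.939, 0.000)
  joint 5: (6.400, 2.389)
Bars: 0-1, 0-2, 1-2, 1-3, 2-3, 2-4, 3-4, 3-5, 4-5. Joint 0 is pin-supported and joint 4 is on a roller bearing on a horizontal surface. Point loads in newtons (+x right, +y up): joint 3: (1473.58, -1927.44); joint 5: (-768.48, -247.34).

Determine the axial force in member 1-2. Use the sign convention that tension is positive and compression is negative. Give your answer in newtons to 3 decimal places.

25.930

N=6 nodes, M=9 members, R=3 reactions → 2N=12, M+R=12
member 0 (0-1): L=2.4057, (cx,cy)=(0.4780,0.8783)
member 1 (0-2): L=2.5510, (cx,cy)=(1.0000,0.0000)
member 2 (1-2): L=2.5353, (cx,cy)=(0.5526,-0.8334)
member 3 (1-3): L=2.5970, (cx,cy)=(0.9881,0.1540)
member 4 (2-3): L=2.7699, (cx,cy)=(0.4206,0.9073)
member 5 (2-4): L=2.3880, (cx,cy)=(1.0000,0.0000)
member 6 (3-4): L=2.7948, (cx,cy)=(0.4376,-0.8992)
member 7 (3-5): L=2.6869, (cx,cy)=(0.9989,-0.0462)
member 8 (4-5): L=2.8003, (cx,cy)=(0.5217,0.8531)
solve A·x = −loads:
  F[0-1] = -29.6644 N (compression)
  F[0-2] = +719.2806 N (tension)
  F[1-2] = +25.9300 N (tension)
  F[1-3] = -28.8540 N (compression)
  F[2-3] = -23.8205 N (compression)
  F[2-4] = +743.6284 N (tension)
  F[3-4] = -2083.7572 N (compression)
  F[3-5] = -600.8993 N (compression)
  F[4-5] = -322.4326 N (compression)
  Rx@0 = -705.1000 N
  Ry@0 = +26.0554 N
  Ry@4 = +2148.7246 N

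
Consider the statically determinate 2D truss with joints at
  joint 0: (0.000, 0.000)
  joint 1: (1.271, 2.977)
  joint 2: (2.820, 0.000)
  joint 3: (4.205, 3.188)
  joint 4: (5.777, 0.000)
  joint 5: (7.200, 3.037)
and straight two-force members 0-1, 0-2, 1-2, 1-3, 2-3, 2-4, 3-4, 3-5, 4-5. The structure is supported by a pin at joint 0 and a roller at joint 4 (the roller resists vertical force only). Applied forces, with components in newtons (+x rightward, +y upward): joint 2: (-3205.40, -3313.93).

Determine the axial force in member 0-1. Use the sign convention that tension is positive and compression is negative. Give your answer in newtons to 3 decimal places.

N=6 nodes, M=9 members, R=3 reactions → 2N=12, M+R=12
member 0 (0-1): L=3.2370, (cx,cy)=(0.3927,0.9197)
member 1 (0-2): L=2.8200, (cx,cy)=(1.0000,0.0000)
member 2 (1-2): L=3.3559, (cx,cy)=(0.4616,-0.8871)
member 3 (1-3): L=2.9416, (cx,cy)=(0.9974,0.0717)
member 4 (2-3): L=3.4759, (cx,cy)=(0.3985,0.9172)
member 5 (2-4): L=2.9570, (cx,cy)=(1.0000,0.0000)
member 6 (3-4): L=3.5545, (cx,cy)=(0.4423,-0.8969)
member 7 (3-5): L=2.9988, (cx,cy)=(0.9987,-0.0504)
member 8 (4-5): L=3.3538, (cx,cy)=(0.4243,0.9055)
solve A·x = −loads:
  F[0-1] = -1844.3869 N (compression)
  F[0-2] = -2481.1992 N (compression)
  F[1-2] = +1786.5788 N (tension)
  F[1-3] = -1552.8461 N (compression)
  F[2-3] = +1885.1788 N (tension)
  F[2-4] = +797.6719 N (tension)
  F[3-4] = -1803.6459 N (compression)
  F[3-5] = -0.0000 N (tension)
  F[4-5] = +0.0000 N (tension)
  Rx@0 = +3205.4000 N
  Ry@0 = +1696.2595 N
  Ry@4 = +1617.6705 N

-1844.387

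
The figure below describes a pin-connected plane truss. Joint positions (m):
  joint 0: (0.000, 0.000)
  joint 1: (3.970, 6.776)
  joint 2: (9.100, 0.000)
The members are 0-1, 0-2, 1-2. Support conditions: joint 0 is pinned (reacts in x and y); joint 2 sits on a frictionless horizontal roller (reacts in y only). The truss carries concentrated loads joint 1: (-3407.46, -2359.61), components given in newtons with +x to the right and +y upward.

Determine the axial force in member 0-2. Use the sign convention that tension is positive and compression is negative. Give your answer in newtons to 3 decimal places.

N=3 nodes, M=3 members, R=3 reactions → 2N=6, M+R=6
member 0 (0-1): L=7.8533, (cx,cy)=(0.5055,0.8628)
member 1 (0-2): L=9.1000, (cx,cy)=(1.0000,0.0000)
member 2 (1-2): L=8.4989, (cx,cy)=(0.6036,-0.7973)
solve A·x = −loads:
  F[0-1] = -4482.3481 N (compression)
  F[0-2] = -1141.5574 N (compression)
  F[1-2] = +1891.2216 N (tension)
  Rx@0 = +3407.4600 N
  Ry@0 = +3867.4449 N
  Ry@2 = -1507.8349 N

-1141.557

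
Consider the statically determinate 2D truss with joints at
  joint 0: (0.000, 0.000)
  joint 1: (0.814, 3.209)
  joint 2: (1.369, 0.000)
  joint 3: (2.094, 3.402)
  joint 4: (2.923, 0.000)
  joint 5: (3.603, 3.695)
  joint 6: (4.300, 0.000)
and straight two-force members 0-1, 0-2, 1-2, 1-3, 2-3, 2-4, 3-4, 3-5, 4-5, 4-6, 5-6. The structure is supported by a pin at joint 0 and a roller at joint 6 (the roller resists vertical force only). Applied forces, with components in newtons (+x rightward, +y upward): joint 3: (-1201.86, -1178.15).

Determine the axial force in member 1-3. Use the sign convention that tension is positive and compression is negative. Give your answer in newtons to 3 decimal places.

-653.951

N=7 nodes, M=11 members, R=3 reactions → 2N=14, M+R=14
member 0 (0-1): L=3.3106, (cx,cy)=(0.2459,0.9693)
member 1 (0-2): L=1.3690, (cx,cy)=(1.0000,0.0000)
member 2 (1-2): L=3.2566, (cx,cy)=(0.1704,-0.9854)
member 3 (1-3): L=1.2945, (cx,cy)=(0.9888,0.1491)
member 4 (2-3): L=3.4784, (cx,cy)=(0.2084,0.9780)
member 5 (2-4): L=1.5540, (cx,cy)=(1.0000,0.0000)
member 6 (3-4): L=3.5015, (cx,cy)=(0.2368,-0.9716)
member 7 (3-5): L=1.5372, (cx,cy)=(0.9817,0.1906)
member 8 (4-5): L=3.7571, (cx,cy)=(0.1810,0.9835)
member 9 (4-6): L=1.3770, (cx,cy)=(1.0000,0.0000)
member 10 (5-6): L=3.7602, (cx,cy)=(0.1854,-0.9827)
solve A·x = −loads:
  F[0-1] = -1604.5421 N (compression)
  F[0-2] = -807.3439 N (compression)
  F[1-2] = +1479.4259 N (tension)
  F[1-3] = -653.9508 N (compression)
  F[2-3] = -1490.5196 N (compression)
  F[2-4] = -244.5504 N (compression)
  F[3-4] = +417.2998 N (tension)
  F[3-5] = +148.4758 N (tension)
  F[4-5] = -412.2445 N (compression)
  F[4-6] = -71.1403 N (compression)
  F[5-6] = +383.7863 N (tension)
  Rx@0 = +1201.8600 N
  Ry@0 = +1555.2853 N
  Ry@6 = -377.1353 N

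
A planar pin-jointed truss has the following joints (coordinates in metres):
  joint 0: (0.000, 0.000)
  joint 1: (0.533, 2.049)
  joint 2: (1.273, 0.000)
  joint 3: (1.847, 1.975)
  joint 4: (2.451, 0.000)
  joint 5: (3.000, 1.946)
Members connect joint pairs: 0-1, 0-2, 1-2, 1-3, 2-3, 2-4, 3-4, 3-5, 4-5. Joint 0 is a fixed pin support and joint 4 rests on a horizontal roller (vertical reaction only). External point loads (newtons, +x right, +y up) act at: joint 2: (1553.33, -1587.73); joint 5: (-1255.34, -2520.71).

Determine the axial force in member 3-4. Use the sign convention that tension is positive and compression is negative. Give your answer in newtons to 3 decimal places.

N=6 nodes, M=9 members, R=3 reactions → 2N=12, M+R=12
member 0 (0-1): L=2.1172, (cx,cy)=(0.2517,0.9678)
member 1 (0-2): L=1.2730, (cx,cy)=(1.0000,0.0000)
member 2 (1-2): L=2.1785, (cx,cy)=(0.3397,-0.9405)
member 3 (1-3): L=1.3161, (cx,cy)=(0.9984,-0.0562)
member 4 (2-3): L=2.0567, (cx,cy)=(0.2791,0.9603)
member 5 (2-4): L=1.1780, (cx,cy)=(1.0000,0.0000)
member 6 (3-4): L=2.0653, (cx,cy)=(0.2925,-0.9563)
member 7 (3-5): L=1.1534, (cx,cy)=(0.9997,-0.0251)
member 8 (4-5): L=2.0220, (cx,cy)=(0.2715,0.9624)
solve A·x = −loads:
  F[0-1] = -1234.9469 N (compression)
  F[0-2] = +608.8865 N (tension)
  F[1-2] = +1316.1115 N (tension)
  F[1-3] = -759.1520 N (compression)
  F[2-3] = +364.3492 N (tension)
  F[2-4] = -599.0734 N (compression)
  F[3-4] = -396.2921 N (compression)
  F[3-5] = -540.5410 N (compression)
  F[4-5] = -2633.2233 N (compression)
  Rx@0 = -297.9900 N
  Ry@0 = +1195.1725 N
  Ry@4 = +2913.2675 N

-396.292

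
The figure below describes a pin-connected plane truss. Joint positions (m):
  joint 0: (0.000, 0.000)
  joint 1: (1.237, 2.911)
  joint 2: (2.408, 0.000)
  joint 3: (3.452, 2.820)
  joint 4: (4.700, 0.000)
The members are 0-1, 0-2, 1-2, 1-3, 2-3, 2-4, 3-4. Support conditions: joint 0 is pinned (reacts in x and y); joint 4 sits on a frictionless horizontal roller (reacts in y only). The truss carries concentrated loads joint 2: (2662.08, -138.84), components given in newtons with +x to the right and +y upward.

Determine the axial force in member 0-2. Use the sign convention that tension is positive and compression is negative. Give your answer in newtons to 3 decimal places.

2690.851

N=5 nodes, M=7 members, R=3 reactions → 2N=10, M+R=10
member 0 (0-1): L=3.1629, (cx,cy)=(0.3911,0.9204)
member 1 (0-2): L=2.4080, (cx,cy)=(1.0000,0.0000)
member 2 (1-2): L=3.1377, (cx,cy)=(0.3732,-0.9277)
member 3 (1-3): L=2.2169, (cx,cy)=(0.9992,-0.0410)
member 4 (2-3): L=3.0070, (cx,cy)=(0.3472,0.9378)
member 5 (2-4): L=2.2920, (cx,cy)=(1.0000,0.0000)
member 6 (3-4): L=3.0838, (cx,cy)=(0.4047,-0.9145)
solve A·x = −loads:
  F[0-1] = -73.5661 N (compression)
  F[0-2] = +2690.8513 N (tension)
  F[1-2] = +75.5013 N (tension)
  F[1-3] = -56.9966 N (compression)
  F[2-3] = +73.3567 N (tension)
  F[2-4] = +31.4803 N (tension)
  F[3-4] = -77.7879 N (compression)
  Rx@0 = -2662.0800 N
  Ry@0 = +67.7067 N
  Ry@4 = +71.1333 N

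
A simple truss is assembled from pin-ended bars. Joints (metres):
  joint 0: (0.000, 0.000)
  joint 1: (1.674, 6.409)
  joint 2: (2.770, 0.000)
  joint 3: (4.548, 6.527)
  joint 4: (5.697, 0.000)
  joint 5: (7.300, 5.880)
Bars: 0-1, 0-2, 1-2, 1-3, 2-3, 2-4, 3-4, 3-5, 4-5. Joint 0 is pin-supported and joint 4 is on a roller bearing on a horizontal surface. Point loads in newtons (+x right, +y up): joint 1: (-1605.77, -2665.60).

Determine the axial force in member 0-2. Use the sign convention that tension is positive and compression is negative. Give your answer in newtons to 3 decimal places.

N=6 nodes, M=9 members, R=3 reactions → 2N=12, M+R=12
member 0 (0-1): L=6.6240, (cx,cy)=(0.2527,0.9675)
member 1 (0-2): L=2.7700, (cx,cy)=(1.0000,0.0000)
member 2 (1-2): L=6.5020, (cx,cy)=(0.1686,-0.9857)
member 3 (1-3): L=2.8764, (cx,cy)=(0.9992,0.0410)
member 4 (2-3): L=6.7648, (cx,cy)=(0.2628,0.9648)
member 5 (2-4): L=2.9270, (cx,cy)=(1.0000,0.0000)
member 6 (3-4): L=6.6274, (cx,cy)=(0.1734,-0.9849)
member 7 (3-5): L=2.8270, (cx,cy)=(0.9735,-0.2289)
member 8 (4-5): L=6.0946, (cx,cy)=(0.2630,0.9648)
solve A·x = −loads:
  F[0-1] = -3812.5536 N (compression)
  F[0-2] = -642.2734 N (compression)
  F[1-2] = +1057.3816 N (tension)
  F[1-3] = +464.4294 N (tension)
  F[2-3] = -1080.2300 N (compression)
  F[2-4] = -180.1219 N (compression)
  F[3-4] = +1038.9323 N (tension)
  F[3-5] = -0.0000 N (compression)
  F[4-5] = +0.0000 N (tension)
  Rx@0 = +1605.7700 N
  Ry@0 = +3688.7991 N
  Ry@4 = -1023.1991 N

-642.273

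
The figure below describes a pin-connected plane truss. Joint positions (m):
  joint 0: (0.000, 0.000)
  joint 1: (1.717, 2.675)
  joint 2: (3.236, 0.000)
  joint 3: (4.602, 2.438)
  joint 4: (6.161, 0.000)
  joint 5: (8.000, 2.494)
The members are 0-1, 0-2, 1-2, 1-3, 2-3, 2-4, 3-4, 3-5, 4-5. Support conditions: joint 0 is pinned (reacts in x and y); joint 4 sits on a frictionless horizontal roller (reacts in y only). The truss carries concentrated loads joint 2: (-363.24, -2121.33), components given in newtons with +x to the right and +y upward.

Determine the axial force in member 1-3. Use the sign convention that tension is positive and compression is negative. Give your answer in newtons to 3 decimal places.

N=6 nodes, M=9 members, R=3 reactions → 2N=12, M+R=12
member 0 (0-1): L=3.1786, (cx,cy)=(0.5402,0.8416)
member 1 (0-2): L=3.2360, (cx,cy)=(1.0000,0.0000)
member 2 (1-2): L=3.0762, (cx,cy)=(0.4938,-0.8696)
member 3 (1-3): L=2.8947, (cx,cy)=(0.9966,-0.0819)
member 4 (2-3): L=2.7946, (cx,cy)=(0.4888,0.8724)
member 5 (2-4): L=2.9250, (cx,cy)=(1.0000,0.0000)
member 6 (3-4): L=2.8938, (cx,cy)=(0.5387,-0.8425)
member 7 (3-5): L=3.3985, (cx,cy)=(0.9999,0.0165)
member 8 (4-5): L=3.0987, (cx,cy)=(0.5935,0.8049)
solve A·x = −loads:
  F[0-1] = -1196.7395 N (compression)
  F[0-2] = +283.2018 N (tension)
  F[1-2] = +1278.9002 N (tension)
  F[1-3] = -1282.2568 N (compression)
  F[2-3] = +1156.8409 N (tension)
  F[2-4] = +712.4887 N (tension)
  F[3-4] = -1322.5337 N (compression)
  F[3-5] = -0.0000 N (tension)
  F[4-5] = +0.0000 N (tension)
  Rx@0 = +363.2400 N
  Ry@0 = +1007.1239 N
  Ry@4 = +1114.2061 N

-1282.257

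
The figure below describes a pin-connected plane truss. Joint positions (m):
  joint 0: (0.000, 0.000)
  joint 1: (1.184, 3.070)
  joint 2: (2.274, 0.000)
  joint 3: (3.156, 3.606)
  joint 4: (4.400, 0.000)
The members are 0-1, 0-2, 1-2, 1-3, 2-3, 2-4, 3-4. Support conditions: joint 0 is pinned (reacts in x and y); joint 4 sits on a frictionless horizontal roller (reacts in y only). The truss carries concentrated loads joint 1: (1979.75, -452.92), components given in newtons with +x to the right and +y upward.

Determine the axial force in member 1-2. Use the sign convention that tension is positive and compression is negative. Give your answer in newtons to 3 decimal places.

-1868.961

N=5 nodes, M=7 members, R=3 reactions → 2N=10, M+R=10
member 0 (0-1): L=3.2904, (cx,cy)=(0.3598,0.9330)
member 1 (0-2): L=2.2740, (cx,cy)=(1.0000,0.0000)
member 2 (1-2): L=3.2578, (cx,cy)=(0.3346,-0.9424)
member 3 (1-3): L=2.0435, (cx,cy)=(0.9650,0.2623)
member 4 (2-3): L=3.7123, (cx,cy)=(0.2376,0.9714)
member 5 (2-4): L=2.1260, (cx,cy)=(1.0000,0.0000)
member 6 (3-4): L=3.8145, (cx,cy)=(0.3261,-0.9453)
solve A·x = −loads:
  F[0-1] = +1125.6848 N (tension)
  F[0-2] = +1574.6900 N (tension)
  F[1-2] = -1868.9609 N (compression)
  F[1-3] = -983.8061 N (compression)
  F[2-3] = +1813.1623 N (tension)
  F[2-4] = +518.5756 N (tension)
  F[3-4] = -1590.1376 N (compression)
  Rx@0 = -1979.7500 N
  Ry@0 = -1050.2822 N
  Ry@4 = +1503.2022 N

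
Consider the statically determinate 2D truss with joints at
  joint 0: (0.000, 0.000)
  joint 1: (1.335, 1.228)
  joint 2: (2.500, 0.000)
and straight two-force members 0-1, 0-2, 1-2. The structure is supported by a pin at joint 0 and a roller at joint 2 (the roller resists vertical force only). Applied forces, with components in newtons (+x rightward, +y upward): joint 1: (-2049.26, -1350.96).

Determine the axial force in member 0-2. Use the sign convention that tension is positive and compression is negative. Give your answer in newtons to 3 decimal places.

N=3 nodes, M=3 members, R=3 reactions → 2N=6, M+R=6
member 0 (0-1): L=1.8139, (cx,cy)=(0.7360,0.6770)
member 1 (0-2): L=2.5000, (cx,cy)=(1.0000,0.0000)
member 2 (1-2): L=1.6927, (cx,cy)=(0.6883,-0.7255)
solve A·x = −loads:
  F[0-1] = -2416.7675 N (compression)
  F[0-2] = -270.5531 N (compression)
  F[1-2] = +393.1015 N (tension)
  Rx@0 = +2049.2600 N
  Ry@0 = +1636.1439 N
  Ry@2 = -285.1839 N

-270.553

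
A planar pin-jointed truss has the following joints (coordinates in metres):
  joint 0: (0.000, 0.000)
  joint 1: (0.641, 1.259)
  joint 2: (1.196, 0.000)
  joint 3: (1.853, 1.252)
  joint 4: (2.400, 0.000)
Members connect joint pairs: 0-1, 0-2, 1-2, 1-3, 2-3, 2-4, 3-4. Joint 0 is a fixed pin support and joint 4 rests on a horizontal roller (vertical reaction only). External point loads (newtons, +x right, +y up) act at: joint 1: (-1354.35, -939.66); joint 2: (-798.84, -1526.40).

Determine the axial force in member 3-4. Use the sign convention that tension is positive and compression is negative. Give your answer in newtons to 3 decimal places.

-328.642

N=5 nodes, M=7 members, R=3 reactions → 2N=10, M+R=10
member 0 (0-1): L=1.4128, (cx,cy)=(0.4537,0.8911)
member 1 (0-2): L=1.1960, (cx,cy)=(1.0000,0.0000)
member 2 (1-2): L=1.3759, (cx,cy)=(0.4034,-0.9150)
member 3 (1-3): L=1.2120, (cx,cy)=(1.0000,-0.0058)
member 4 (2-3): L=1.4139, (cx,cy)=(0.4647,0.8855)
member 5 (2-4): L=1.2040, (cx,cy)=(1.0000,0.0000)
member 6 (3-4): L=1.3663, (cx,cy)=(0.4004,-0.9164)
solve A·x = −loads:
  F[0-1] = -2429.3463 N (compression)
  F[0-2] = -1050.9623 N (compression)
  F[1-2] = +1340.8361 N (tension)
  F[1-3] = -288.7380 N (compression)
  F[2-3] = +338.2174 N (tension)
  F[2-4] = +131.5745 N (tension)
  F[3-4] = -328.6421 N (compression)
  Rx@0 = +2153.1900 N
  Ry@0 = +2164.9059 N
  Ry@4 = +301.1541 N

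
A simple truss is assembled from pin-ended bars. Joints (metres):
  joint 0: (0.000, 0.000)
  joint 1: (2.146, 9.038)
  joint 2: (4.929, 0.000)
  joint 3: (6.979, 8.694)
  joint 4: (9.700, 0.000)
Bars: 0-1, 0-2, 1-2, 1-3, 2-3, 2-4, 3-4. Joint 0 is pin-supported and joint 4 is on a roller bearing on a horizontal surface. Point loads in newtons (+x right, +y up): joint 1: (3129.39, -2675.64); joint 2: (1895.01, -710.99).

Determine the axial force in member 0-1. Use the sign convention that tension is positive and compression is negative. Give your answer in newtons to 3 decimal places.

495.836

N=5 nodes, M=7 members, R=3 reactions → 2N=10, M+R=10
member 0 (0-1): L=9.2893, (cx,cy)=(0.2310,0.9729)
member 1 (0-2): L=4.9290, (cx,cy)=(1.0000,0.0000)
member 2 (1-2): L=9.4568, (cx,cy)=(0.2943,-0.9557)
member 3 (1-3): L=4.8452, (cx,cy)=(0.9975,-0.0710)
member 4 (2-3): L=8.9324, (cx,cy)=(0.2295,0.9733)
member 5 (2-4): L=4.7710, (cx,cy)=(1.0000,0.0000)
member 6 (3-4): L=9.1099, (cx,cy)=(0.2987,-0.9544)
solve A·x = −loads:
  F[0-1] = +495.8363 N (tension)
  F[0-2] = +4909.8524 N (tension)
  F[1-2] = -3148.8739 N (compression)
  F[1-3] = -2093.4543 N (compression)
  F[2-3] = +3822.4504 N (tension)
  F[2-4] = +1210.9150 N (tension)
  F[3-4] = -4054.1202 N (compression)
  Rx@0 = -5024.4000 N
  Ry@0 = -482.4236 N
  Ry@4 = +3869.0536 N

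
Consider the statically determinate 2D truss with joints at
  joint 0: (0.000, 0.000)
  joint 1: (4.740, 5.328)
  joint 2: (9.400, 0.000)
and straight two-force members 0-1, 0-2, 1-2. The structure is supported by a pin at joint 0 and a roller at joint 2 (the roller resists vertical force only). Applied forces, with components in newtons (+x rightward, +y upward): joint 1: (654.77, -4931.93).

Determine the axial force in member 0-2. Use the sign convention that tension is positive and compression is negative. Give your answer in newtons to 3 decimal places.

2499.748

N=3 nodes, M=3 members, R=3 reactions → 2N=6, M+R=6
member 0 (0-1): L=7.1313, (cx,cy)=(0.6647,0.7471)
member 1 (0-2): L=9.4000, (cx,cy)=(1.0000,0.0000)
member 2 (1-2): L=7.0784, (cx,cy)=(0.6583,-0.7527)
solve A·x = −loads:
  F[0-1] = -2775.7510 N (compression)
  F[0-2] = +2499.7481 N (tension)
  F[1-2] = -3797.0210 N (compression)
  Rx@0 = -654.7700 N
  Ry@0 = +2073.8489 N
  Ry@2 = +2858.0811 N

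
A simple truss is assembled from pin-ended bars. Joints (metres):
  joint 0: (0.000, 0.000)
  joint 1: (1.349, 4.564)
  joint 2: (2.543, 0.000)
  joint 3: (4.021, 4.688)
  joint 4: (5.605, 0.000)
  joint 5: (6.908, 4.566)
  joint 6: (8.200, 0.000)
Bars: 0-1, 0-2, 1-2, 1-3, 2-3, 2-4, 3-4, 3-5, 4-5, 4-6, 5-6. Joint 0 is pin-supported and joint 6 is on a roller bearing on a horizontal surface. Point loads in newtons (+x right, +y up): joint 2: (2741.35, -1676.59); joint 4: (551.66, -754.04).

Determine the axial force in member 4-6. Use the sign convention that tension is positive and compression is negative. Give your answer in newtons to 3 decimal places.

292.967

N=7 nodes, M=11 members, R=3 reactions → 2N=14, M+R=14
member 0 (0-1): L=4.7592, (cx,cy)=(0.2835,0.9590)
member 1 (0-2): L=2.5430, (cx,cy)=(1.0000,0.0000)
member 2 (1-2): L=4.7176, (cx,cy)=(0.2531,-0.9674)
member 3 (1-3): L=2.6749, (cx,cy)=(0.9989,0.0464)
member 4 (2-3): L=4.9155, (cx,cy)=(0.3007,0.9537)
member 5 (2-4): L=3.0620, (cx,cy)=(1.0000,0.0000)
member 6 (3-4): L=4.9484, (cx,cy)=(0.3201,-0.9474)
member 7 (3-5): L=2.8896, (cx,cy)=(0.9991,-0.0422)
member 8 (4-5): L=4.7483, (cx,cy)=(0.2744,0.9616)
member 9 (4-6): L=2.5950, (cx,cy)=(1.0000,0.0000)
member 10 (5-6): L=4.7453, (cx,cy)=(0.2723,-0.9622)
solve A·x = −loads:
  F[0-1] = -1454.9408 N (compression)
  F[0-2] = +3705.4152 N (tension)
  F[1-2] = +1405.3805 N (tension)
  F[1-3] = -768.9265 N (compression)
  F[2-3] = +332.3463 N (tension)
  F[2-4] = +1219.8288 N (tension)
  F[3-4] = -271.0116 N (compression)
  F[3-5] = -581.9355 N (compression)
  F[4-5] = +1051.1436 N (tension)
  F[4-6] = +292.9669 N (tension)
  F[5-6] = -1076.0124 N (compression)
  Rx@0 = -3293.0100 N
  Ry@0 = +1395.2687 N
  Ry@6 = +1035.3613 N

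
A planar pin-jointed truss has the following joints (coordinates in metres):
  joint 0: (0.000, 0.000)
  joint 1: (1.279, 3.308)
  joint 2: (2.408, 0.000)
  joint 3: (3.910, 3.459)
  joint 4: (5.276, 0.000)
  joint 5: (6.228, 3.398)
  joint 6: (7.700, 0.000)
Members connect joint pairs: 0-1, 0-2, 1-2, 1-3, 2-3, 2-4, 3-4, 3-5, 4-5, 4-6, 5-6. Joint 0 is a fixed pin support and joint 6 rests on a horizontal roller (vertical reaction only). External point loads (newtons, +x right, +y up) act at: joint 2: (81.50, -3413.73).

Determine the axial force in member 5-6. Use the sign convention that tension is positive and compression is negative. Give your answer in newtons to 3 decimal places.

-1163.431

N=7 nodes, M=11 members, R=3 reactions → 2N=14, M+R=14
member 0 (0-1): L=3.5466, (cx,cy)=(0.3606,0.9327)
member 1 (0-2): L=2.4080, (cx,cy)=(1.0000,0.0000)
member 2 (1-2): L=3.4954, (cx,cy)=(0.3230,-0.9464)
member 3 (1-3): L=2.6353, (cx,cy)=(0.9984,0.0573)
member 4 (2-3): L=3.7710, (cx,cy)=(0.3983,0.9173)
member 5 (2-4): L=2.8680, (cx,cy)=(1.0000,0.0000)
member 6 (3-4): L=3.7190, (cx,cy)=(0.3673,-0.9301)
member 7 (3-5): L=2.3188, (cx,cy)=(0.9997,-0.0263)
member 8 (4-5): L=3.5288, (cx,cy)=(0.2698,0.9629)
member 9 (4-6): L=2.4240, (cx,cy)=(1.0000,0.0000)
member 10 (5-6): L=3.7031, (cx,cy)=(0.3975,-0.9176)
solve A·x = −loads:
  F[0-1] = -2515.4214 N (compression)
  F[0-2] = +988.6170 N (tension)
  F[1-2] = +2377.4633 N (tension)
  F[1-3] = -1677.7944 N (compression)
  F[2-3] = +1268.6774 N (tension)
  F[2-4] = +1169.7245 N (tension)
  F[3-4] = -1126.4085 N (compression)
  F[3-5] = -756.2481 N (compression)
  F[4-5] = +1088.0125 N (tension)
  F[4-6] = +462.4655 N (tension)
  F[5-6] = -1163.4314 N (compression)
  Rx@0 = -81.5000 N
  Ry@0 = +2346.1635 N
  Ry@6 = +1067.5665 N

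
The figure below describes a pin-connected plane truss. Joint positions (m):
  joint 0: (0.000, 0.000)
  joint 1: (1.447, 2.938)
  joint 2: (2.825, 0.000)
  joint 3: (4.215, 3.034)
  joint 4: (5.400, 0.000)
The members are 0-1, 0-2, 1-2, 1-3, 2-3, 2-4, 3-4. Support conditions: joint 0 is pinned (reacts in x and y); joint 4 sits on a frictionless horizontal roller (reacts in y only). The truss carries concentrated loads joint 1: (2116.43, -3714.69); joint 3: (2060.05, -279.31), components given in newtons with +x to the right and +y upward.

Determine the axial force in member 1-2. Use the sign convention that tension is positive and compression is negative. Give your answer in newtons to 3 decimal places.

-3613.236

N=5 nodes, M=7 members, R=3 reactions → 2N=10, M+R=10
member 0 (0-1): L=3.2750, (cx,cy)=(0.4418,0.8971)
member 1 (0-2): L=2.8250, (cx,cy)=(1.0000,0.0000)
member 2 (1-2): L=3.2451, (cx,cy)=(0.4246,-0.9054)
member 3 (1-3): L=2.7697, (cx,cy)=(0.9994,0.0347)
member 4 (2-3): L=3.3373, (cx,cy)=(0.4165,0.9091)
member 5 (2-4): L=2.5750, (cx,cy)=(1.0000,0.0000)
member 6 (3-4): L=3.2572, (cx,cy)=(0.3638,-0.9315)
solve A·x = −loads:
  F[0-1] = -525.7464 N (compression)
  F[0-2] = +4408.7713 N (tension)
  F[1-2] = -3613.2359 N (compression)
  F[1-3] = -814.8896 N (compression)
  F[2-3] = +3598.2591 N (tension)
  F[2-4] = +1375.7381 N (tension)
  F[3-4] = -3781.4855 N (compression)
  Rx@0 = -4176.4800 N
  Ry@0 = +471.6461 N
  Ry@4 = +3522.3539 N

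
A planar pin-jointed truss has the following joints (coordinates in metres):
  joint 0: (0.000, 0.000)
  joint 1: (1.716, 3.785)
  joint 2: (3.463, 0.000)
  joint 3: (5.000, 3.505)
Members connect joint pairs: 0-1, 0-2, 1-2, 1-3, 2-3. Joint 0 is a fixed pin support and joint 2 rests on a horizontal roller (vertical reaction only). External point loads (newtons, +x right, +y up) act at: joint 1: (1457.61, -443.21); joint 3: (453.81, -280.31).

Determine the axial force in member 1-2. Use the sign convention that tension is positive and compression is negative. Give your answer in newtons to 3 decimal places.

-2691.650

N=4 nodes, M=5 members, R=3 reactions → 2N=8, M+R=8
member 0 (0-1): L=4.1558, (cx,cy)=(0.4129,0.9108)
member 1 (0-2): L=3.4630, (cx,cy)=(1.0000,0.0000)
member 2 (1-2): L=4.1687, (cx,cy)=(0.4191,-0.9080)
member 3 (1-3): L=3.2959, (cx,cy)=(0.9964,-0.0850)
member 4 (2-3): L=3.8272, (cx,cy)=(0.4016,0.9158)
solve A·x = −loads:
  F[0-1] = +2144.6465 N (tension)
  F[0-2] = +1025.8645 N (tension)
  F[1-2] = -2691.6503 N (compression)
  F[1-3] = +557.9616 N (tension)
  F[2-3] = -254.3189 N (compression)
  Rx@0 = -1911.4200 N
  Ry@0 = -1953.2794 N
  Ry@2 = +2676.7994 N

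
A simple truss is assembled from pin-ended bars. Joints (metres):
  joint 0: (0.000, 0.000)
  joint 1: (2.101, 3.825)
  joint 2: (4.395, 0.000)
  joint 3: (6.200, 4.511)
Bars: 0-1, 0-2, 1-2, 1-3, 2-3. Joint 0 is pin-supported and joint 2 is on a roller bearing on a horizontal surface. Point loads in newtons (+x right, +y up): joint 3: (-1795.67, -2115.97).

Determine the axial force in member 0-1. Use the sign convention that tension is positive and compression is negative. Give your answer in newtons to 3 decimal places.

N=4 nodes, M=5 members, R=3 reactions → 2N=8, M+R=8
member 0 (0-1): L=4.3640, (cx,cy)=(0.4814,0.8765)
member 1 (0-2): L=4.3950, (cx,cy)=(1.0000,0.0000)
member 2 (1-2): L=4.4602, (cx,cy)=(0.5143,-0.8576)
member 3 (1-3): L=4.1560, (cx,cy)=(0.9863,0.1651)
member 4 (2-3): L=4.8587, (cx,cy)=(0.3715,0.9284)
solve A·x = −loads:
  F[0-1] = -1111.3158 N (compression)
  F[0-2] = -1260.6438 N (compression)
  F[1-2] = +937.3065 N (tension)
  F[1-3] = -1031.2575 N (compression)
  F[2-3] = -2095.7312 N (compression)
  Rx@0 = +1795.6700 N
  Ry@0 = +974.0481 N
  Ry@2 = +1141.9219 N

-1111.316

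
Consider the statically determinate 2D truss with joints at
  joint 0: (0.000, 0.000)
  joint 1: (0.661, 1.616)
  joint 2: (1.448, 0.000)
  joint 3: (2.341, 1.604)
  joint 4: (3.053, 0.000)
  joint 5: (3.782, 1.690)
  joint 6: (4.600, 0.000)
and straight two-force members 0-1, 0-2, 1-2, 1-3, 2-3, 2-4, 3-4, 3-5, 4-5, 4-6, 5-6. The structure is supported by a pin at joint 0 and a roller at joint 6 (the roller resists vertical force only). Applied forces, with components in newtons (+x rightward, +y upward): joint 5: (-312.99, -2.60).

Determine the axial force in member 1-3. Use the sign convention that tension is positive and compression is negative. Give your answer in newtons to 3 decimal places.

N=7 nodes, M=11 members, R=3 reactions → 2N=14, M+R=14
member 0 (0-1): L=1.7460, (cx,cy)=(0.3786,0.9256)
member 1 (0-2): L=1.4480, (cx,cy)=(1.0000,0.0000)
member 2 (1-2): L=1.7974, (cx,cy)=(0.4378,-0.8991)
member 3 (1-3): L=1.6800, (cx,cy)=(1.0000,-0.0071)
member 4 (2-3): L=1.8358, (cx,cy)=(0.4864,0.8737)
member 5 (2-4): L=1.6050, (cx,cy)=(1.0000,0.0000)
member 6 (3-4): L=1.7549, (cx,cy)=(0.4057,-0.9140)
member 7 (3-5): L=1.4436, (cx,cy)=(0.9982,0.0596)
member 8 (4-5): L=1.8405, (cx,cy)=(0.3961,0.9182)
member 9 (4-6): L=1.5470, (cx,cy)=(1.0000,0.0000)
member 10 (5-6): L=1.8776, (cx,cy)=(0.4357,-0.9001)
solve A·x = −loads:
  F[0-1] = -124.7369 N (compression)
  F[0-2] = -265.7661 N (compression)
  F[1-2] = +129.2402 N (tension)
  F[1-3] = -103.8135 N (compression)
  F[2-3] = -132.9873 N (compression)
  F[2-4] = -144.4903 N (compression)
  F[3-4] = +112.3369 N (tension)
  F[3-5] = -214.4574 N (compression)
  F[4-5] = -111.8212 N (compression)
  F[4-6] = -54.6231 N (compression)
  F[5-6] = +125.3766 N (tension)
  Rx@0 = +312.9900 N
  Ry@0 = +115.4522 N
  Ry@6 = -112.8522 N

-103.813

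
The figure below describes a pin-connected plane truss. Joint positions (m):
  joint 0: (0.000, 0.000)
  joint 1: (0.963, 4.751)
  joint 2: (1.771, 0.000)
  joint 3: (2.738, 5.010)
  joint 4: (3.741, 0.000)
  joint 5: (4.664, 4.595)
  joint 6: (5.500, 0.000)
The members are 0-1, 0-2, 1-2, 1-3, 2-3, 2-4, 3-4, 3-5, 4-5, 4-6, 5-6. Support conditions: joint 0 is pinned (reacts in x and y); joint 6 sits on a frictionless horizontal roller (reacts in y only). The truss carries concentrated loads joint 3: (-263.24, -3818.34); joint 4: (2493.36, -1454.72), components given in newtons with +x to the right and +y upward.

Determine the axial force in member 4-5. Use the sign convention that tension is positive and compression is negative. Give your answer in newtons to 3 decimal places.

N=7 nodes, M=11 members, R=3 reactions → 2N=14, M+R=14
member 0 (0-1): L=4.8476, (cx,cy)=(0.1987,0.9801)
member 1 (0-2): L=1.7710, (cx,cy)=(1.0000,0.0000)
member 2 (1-2): L=4.8192, (cx,cy)=(0.1677,-0.9858)
member 3 (1-3): L=1.7938, (cx,cy)=(0.9895,0.1444)
member 4 (2-3): L=5.1025, (cx,cy)=(0.1895,0.9819)
member 5 (2-4): L=1.9700, (cx,cy)=(1.0000,0.0000)
member 6 (3-4): L=5.1094, (cx,cy)=(0.1963,-0.9805)
member 7 (3-5): L=1.9702, (cx,cy)=(0.9776,-0.2106)
member 8 (4-5): L=4.6868, (cx,cy)=(0.1969,0.9804)
member 9 (4-6): L=1.7590, (cx,cy)=(1.0000,0.0000)
member 10 (5-6): L=4.6704, (cx,cy)=(0.1790,-0.9838)
solve A·x = −loads:
  F[0-1] = -2675.8656 N (compression)
  F[0-2] = +2761.6925 N (tension)
  F[1-2] = +2519.0014 N (tension)
  F[1-3] = -964.0150 N (compression)
  F[2-3] = -2529.1785 N (compression)
  F[2-4] = +3663.3534 N (tension)
  F[3-4] = -1005.8186 N (compression)
  F[3-5] = -994.8677 N (compression)
  F[4-5] = +2489.7267 N (tension)
  F[4-6] = +482.2284 N (tension)
  F[5-6] = -2694.0359 N (compression)
  Rx@0 = -2230.1200 N
  Ry@0 = +2622.5345 N
  Ry@6 = +2650.5255 N

2489.727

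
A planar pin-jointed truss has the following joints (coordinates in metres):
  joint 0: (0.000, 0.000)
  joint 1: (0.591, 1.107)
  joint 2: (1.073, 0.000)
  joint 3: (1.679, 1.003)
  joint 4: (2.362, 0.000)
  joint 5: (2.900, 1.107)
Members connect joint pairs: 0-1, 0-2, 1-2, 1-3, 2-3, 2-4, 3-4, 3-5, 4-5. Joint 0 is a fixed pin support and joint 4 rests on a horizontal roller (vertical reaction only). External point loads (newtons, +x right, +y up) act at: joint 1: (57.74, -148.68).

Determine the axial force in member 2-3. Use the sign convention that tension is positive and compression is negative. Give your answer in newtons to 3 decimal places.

N=6 nodes, M=9 members, R=3 reactions → 2N=12, M+R=12
member 0 (0-1): L=1.2549, (cx,cy)=(0.4710,0.8822)
member 1 (0-2): L=1.0730, (cx,cy)=(1.0000,0.0000)
member 2 (1-2): L=1.2074, (cx,cy)=(0.3992,-0.9169)
member 3 (1-3): L=1.0930, (cx,cy)=(0.9955,-0.0952)
member 4 (2-3): L=1.1719, (cx,cy)=(0.5171,0.8559)
member 5 (2-4): L=1.2890, (cx,cy)=(1.0000,0.0000)
member 6 (3-4): L=1.2135, (cx,cy)=(0.5629,-0.8266)
member 7 (3-5): L=1.2254, (cx,cy)=(0.9964,0.0849)
member 8 (4-5): L=1.2308, (cx,cy)=(0.4371,0.8994)
solve A·x = −loads:
  F[0-1] = -95.6947 N (compression)
  F[0-2] = +102.8084 N (tension)
  F[1-2] = -61.9498 N (compression)
  F[1-3] = -78.4333 N (compression)
  F[2-3] = +66.3614 N (tension)
  F[2-4] = +43.7600 N (tension)
  F[3-4] = -77.7471 N (compression)
  F[3-5] = -0.0000 N (tension)
  F[4-5] = +0.0000 N (tension)
  Rx@0 = -57.7400 N
  Ry@0 = +84.4175 N
  Ry@4 = +64.2625 N

66.361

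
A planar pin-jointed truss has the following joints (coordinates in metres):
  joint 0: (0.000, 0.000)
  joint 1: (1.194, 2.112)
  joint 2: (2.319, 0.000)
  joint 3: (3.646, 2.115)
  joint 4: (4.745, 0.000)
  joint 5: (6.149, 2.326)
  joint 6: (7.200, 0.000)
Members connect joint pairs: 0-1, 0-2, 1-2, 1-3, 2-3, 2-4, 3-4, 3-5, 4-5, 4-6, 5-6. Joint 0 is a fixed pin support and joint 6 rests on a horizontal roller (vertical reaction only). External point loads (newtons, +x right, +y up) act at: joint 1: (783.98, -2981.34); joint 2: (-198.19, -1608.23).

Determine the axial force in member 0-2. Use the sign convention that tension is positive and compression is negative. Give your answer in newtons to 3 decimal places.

N=7 nodes, M=11 members, R=3 reactions → 2N=14, M+R=14
member 0 (0-1): L=2.4261, (cx,cy)=(0.4921,0.8705)
member 1 (0-2): L=2.3190, (cx,cy)=(1.0000,0.0000)
member 2 (1-2): L=2.3929, (cx,cy)=(0.4701,-0.8826)
member 3 (1-3): L=2.4520, (cx,cy)=(1.0000,0.0012)
member 4 (2-3): L=2.4968, (cx,cy)=(0.5315,0.8471)
member 5 (2-4): L=2.4260, (cx,cy)=(1.0000,0.0000)
member 6 (3-4): L=2.3835, (cx,cy)=(0.4611,-0.8874)
member 7 (3-5): L=2.5119, (cx,cy)=(0.9965,0.0840)
member 8 (4-5): L=2.7169, (cx,cy)=(0.5168,0.8561)
member 9 (4-6): L=2.4550, (cx,cy)=(1.0000,0.0000)
member 10 (5-6): L=2.5524, (cx,cy)=(0.4118,-0.9113)
solve A·x = −loads:
  F[0-1] = -3845.0872 N (compression)
  F[0-2] = +2478.1064 N (tension)
  F[1-2] = +410.5643 N (tension)
  F[1-3] = -2869.3182 N (compression)
  F[2-3] = +1470.7888 N (tension)
  F[2-4] = +2087.6298 N (tension)
  F[3-4] = -1531.3173 N (compression)
  F[3-5] = -1386.4572 N (compression)
  F[4-5] = +1587.1740 N (tension)
  F[4-6] = +561.3574 N (tension)
  F[5-6] = -1363.2950 N (compression)
  Rx@0 = -585.7900 N
  Ry@0 = +3347.2129 N
  Ry@6 = +1242.3571 N

2478.106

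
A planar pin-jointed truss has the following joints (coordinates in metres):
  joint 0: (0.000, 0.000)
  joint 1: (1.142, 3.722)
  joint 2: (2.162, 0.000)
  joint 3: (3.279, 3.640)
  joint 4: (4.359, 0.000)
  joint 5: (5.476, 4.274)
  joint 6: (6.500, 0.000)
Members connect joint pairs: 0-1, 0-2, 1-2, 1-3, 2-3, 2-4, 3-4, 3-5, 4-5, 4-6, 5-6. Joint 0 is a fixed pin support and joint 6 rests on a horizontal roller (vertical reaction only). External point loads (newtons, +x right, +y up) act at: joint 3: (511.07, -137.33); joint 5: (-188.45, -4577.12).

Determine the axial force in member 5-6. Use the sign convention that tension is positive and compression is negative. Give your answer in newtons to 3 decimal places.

N=7 nodes, M=11 members, R=3 reactions → 2N=14, M+R=14
member 0 (0-1): L=3.8933, (cx,cy)=(0.2933,0.9560)
member 1 (0-2): L=2.1620, (cx,cy)=(1.0000,0.0000)
member 2 (1-2): L=3.8592, (cx,cy)=(0.2643,-0.9644)
member 3 (1-3): L=2.1386, (cx,cy)=(0.9993,-0.0383)
member 4 (2-3): L=3.8075, (cx,cy)=(0.2934,0.9560)
member 5 (2-4): L=2.1970, (cx,cy)=(1.0000,0.0000)
member 6 (3-4): L=3.7968, (cx,cy)=(0.2844,-0.9587)
member 7 (3-5): L=2.2866, (cx,cy)=(0.9608,0.2773)
member 8 (4-5): L=4.4176, (cx,cy)=(0.2529,0.9675)
member 9 (4-6): L=2.1410, (cx,cy)=(1.0000,0.0000)
member 10 (5-6): L=4.3950, (cx,cy)=(0.2330,-0.9725)
solve A·x = −loads:
  F[0-1] = -655.6808 N (compression)
  F[0-2] = +514.9493 N (tension)
  F[1-2] = +664.5914 N (tension)
  F[1-3] = -368.2524 N (compression)
  F[2-3] = -670.4587 N (compression)
  F[2-4] = +887.2914 N (tension)
  F[3-4] = +172.0603 N (tension)
  F[3-5] = -1170.5765 N (compression)
  F[4-5] = -170.4931 N (compression)
  F[4-6] = +979.3435 N (tension)
  F[5-6] = -4203.2940 N (compression)
  Rx@0 = -322.6200 N
  Ry@0 = +626.8387 N
  Ry@6 = +4087.6113 N

-4203.294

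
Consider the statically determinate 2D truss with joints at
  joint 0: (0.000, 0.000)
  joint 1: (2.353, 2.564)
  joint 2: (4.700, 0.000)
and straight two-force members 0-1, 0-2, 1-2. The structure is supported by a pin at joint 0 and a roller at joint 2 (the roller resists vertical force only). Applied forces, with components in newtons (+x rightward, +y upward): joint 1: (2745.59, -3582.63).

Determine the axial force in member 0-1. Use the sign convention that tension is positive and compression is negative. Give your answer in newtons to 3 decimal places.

N=3 nodes, M=3 members, R=3 reactions → 2N=6, M+R=6
member 0 (0-1): L=3.4800, (cx,cy)=(0.6761,0.7368)
member 1 (0-2): L=4.7000, (cx,cy)=(1.0000,0.0000)
member 2 (1-2): L=3.4760, (cx,cy)=(0.6752,-0.7376)
solve A·x = −loads:
  F[0-1] = -395.2663 N (compression)
  F[0-2] = +3012.8457 N (tension)
  F[1-2] = -4462.1307 N (compression)
  Rx@0 = -2745.5900 N
  Ry@0 = +291.2212 N
  Ry@2 = +3291.4088 N

-395.266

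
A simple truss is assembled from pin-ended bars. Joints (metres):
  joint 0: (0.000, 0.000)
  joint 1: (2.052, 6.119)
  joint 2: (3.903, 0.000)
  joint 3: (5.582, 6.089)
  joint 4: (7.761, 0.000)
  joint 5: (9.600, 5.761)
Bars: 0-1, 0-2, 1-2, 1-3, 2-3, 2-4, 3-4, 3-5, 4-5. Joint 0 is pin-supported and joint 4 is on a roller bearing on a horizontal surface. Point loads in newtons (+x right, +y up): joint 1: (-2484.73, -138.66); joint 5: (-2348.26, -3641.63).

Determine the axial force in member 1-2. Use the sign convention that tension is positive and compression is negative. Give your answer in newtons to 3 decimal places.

N=6 nodes, M=9 members, R=3 reactions → 2N=12, M+R=12
member 0 (0-1): L=6.4539, (cx,cy)=(0.3179,0.9481)
member 1 (0-2): L=3.9030, (cx,cy)=(1.0000,0.0000)
member 2 (1-2): L=6.3928, (cx,cy)=(0.2895,-0.9572)
member 3 (1-3): L=3.5301, (cx,cy)=(1.0000,-0.0085)
member 4 (2-3): L=6.3162, (cx,cy)=(0.2658,0.9640)
member 5 (2-4): L=3.8580, (cx,cy)=(1.0000,0.0000)
member 6 (3-4): L=6.4671, (cx,cy)=(0.3369,-0.9415)
member 7 (3-5): L=4.0314, (cx,cy)=(0.9967,-0.0814)
member 8 (4-5): L=6.0474, (cx,cy)=(0.3041,0.9526)
solve A·x = −loads:
  F[0-1] = -3102.2295 N (compression)
  F[0-2] = -3846.6450 N (compression)
  F[1-2] = +2922.2196 N (tension)
  F[1-3] = +652.3008 N (tension)
  F[2-3] = -2901.4343 N (compression)
  F[2-4] = -2229.2709 N (compression)
  F[3-4] = +3076.8392 N (tension)
  F[3-5] = -1159.5247 N (compression)
  F[4-5] = -3921.6995 N (compression)
  Rx@0 = +4832.9900 N
  Ry@0 = +2941.2500 N
  Ry@4 = +839.0400 N

2922.220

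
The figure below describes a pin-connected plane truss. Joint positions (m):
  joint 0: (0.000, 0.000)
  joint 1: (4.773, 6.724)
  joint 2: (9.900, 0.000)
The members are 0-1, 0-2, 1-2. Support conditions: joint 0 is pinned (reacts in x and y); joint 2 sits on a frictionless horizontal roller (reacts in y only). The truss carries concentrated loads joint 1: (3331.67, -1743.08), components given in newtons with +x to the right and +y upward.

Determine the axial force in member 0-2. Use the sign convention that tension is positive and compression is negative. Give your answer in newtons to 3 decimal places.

N=3 nodes, M=3 members, R=3 reactions → 2N=6, M+R=6
member 0 (0-1): L=8.2458, (cx,cy)=(0.5788,0.8154)
member 1 (0-2): L=9.9000, (cx,cy)=(1.0000,0.0000)
member 2 (1-2): L=8.4557, (cx,cy)=(0.6063,-0.7952)
solve A·x = −loads:
  F[0-1] = +1667.9768 N (tension)
  F[0-2] = +2366.1816 N (tension)
  F[1-2] = -3902.4075 N (compression)
  Rx@0 = -3331.6700 N
  Ry@0 = -1360.1392 N
  Ry@2 = +3103.2192 N

2366.182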